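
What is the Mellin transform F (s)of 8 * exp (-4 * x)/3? 2^ (3-2 * s) * gamma (s)/3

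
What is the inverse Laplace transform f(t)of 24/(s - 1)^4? 4*t^3*exp(t)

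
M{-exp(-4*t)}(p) -gamma(p)/4^p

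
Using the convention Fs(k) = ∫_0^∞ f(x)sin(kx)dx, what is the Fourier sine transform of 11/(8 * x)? 11 * pi/16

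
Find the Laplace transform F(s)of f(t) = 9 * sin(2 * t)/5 18/(5 * (s^2 + 4))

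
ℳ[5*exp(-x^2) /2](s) 5*gamma(s/2) /4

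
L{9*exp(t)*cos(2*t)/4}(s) 9*(s - 1)/(4*((s - 1)^2 + 4))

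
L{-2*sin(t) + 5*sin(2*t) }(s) 10/(s^2 + 4) - 2/(s^2 + 1) 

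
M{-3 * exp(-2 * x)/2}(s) -3 * gamma(s)/(2 * 2^s)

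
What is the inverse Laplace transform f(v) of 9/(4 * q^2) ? 9 * v/4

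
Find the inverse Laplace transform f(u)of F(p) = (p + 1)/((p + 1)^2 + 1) exp(-u)*cos(u)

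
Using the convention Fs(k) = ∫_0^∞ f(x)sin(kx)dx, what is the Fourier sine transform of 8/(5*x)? 4*pi/5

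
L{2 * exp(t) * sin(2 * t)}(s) 4/((s - 1)^2 + 4)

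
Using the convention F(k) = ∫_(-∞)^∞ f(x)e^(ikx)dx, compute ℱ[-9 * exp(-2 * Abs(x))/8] -9/(2 * k^2 + 8)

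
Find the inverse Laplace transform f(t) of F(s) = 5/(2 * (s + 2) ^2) 5 * t * exp(-2 * t) /2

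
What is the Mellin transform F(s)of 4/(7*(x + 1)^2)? -4*pi*(s - 1)/(7*sin(pi*s))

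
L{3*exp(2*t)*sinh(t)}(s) 3/((s - 2)^2 - 1)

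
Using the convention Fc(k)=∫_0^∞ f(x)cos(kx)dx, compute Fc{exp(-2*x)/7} 2/(7*(k^2 + 4))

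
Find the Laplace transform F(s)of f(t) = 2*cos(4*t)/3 2*s/(3*(s^2+16))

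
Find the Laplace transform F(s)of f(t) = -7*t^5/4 -210/s^6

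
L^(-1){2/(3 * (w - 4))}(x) 2 * exp(4 * x)/3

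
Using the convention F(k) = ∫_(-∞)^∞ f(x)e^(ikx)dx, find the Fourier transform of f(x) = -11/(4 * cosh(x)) -11 * pi/(4 * cosh(pi * k/2))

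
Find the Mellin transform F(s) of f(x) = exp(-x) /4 gamma(s) /4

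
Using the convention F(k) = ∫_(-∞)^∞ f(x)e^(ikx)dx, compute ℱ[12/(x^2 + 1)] 12 * pi * exp(-Abs(k))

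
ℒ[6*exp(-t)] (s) 6/(s + 1)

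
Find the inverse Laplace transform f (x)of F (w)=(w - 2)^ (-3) x^2 * exp (2 * x)/2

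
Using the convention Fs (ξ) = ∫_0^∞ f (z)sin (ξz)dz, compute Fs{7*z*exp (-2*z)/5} 28*ξ/ (5*(ξ^2 + 4)^2)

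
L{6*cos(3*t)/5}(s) 6*s/(5*(s^2 + 9))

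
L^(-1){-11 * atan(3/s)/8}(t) -11 * sin(3 * t)/(8 * t)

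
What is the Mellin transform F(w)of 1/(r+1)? pi*csc(pi*w)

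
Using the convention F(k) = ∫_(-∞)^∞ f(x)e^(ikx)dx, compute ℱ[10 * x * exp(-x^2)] 5 * I * sqrt(pi) * k * exp(-k^2/4)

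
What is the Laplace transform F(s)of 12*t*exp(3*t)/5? 12/(5*(s - 3)^2)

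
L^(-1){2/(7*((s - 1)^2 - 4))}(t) exp(t)*sinh(2*t)/7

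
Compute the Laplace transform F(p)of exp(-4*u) 1/(p + 4)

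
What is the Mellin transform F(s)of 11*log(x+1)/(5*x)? -11*pi*csc(pi*s)/(5*s - 5)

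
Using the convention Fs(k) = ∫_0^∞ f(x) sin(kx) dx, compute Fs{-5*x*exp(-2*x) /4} -5*k/(k^2 + 4) ^2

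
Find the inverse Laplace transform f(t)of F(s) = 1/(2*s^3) t^2/4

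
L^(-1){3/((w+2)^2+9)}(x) exp(-2*x)*sin(3*x)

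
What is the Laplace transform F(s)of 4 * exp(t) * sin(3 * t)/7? 12/(7 * ((s - 1)^2 + 9))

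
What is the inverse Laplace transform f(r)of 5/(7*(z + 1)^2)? 5*r*exp(-r)/7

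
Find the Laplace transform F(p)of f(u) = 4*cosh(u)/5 4*p/(5*(p^2 - 1))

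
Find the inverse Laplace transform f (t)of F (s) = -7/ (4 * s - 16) -7 * exp (4 * t)/4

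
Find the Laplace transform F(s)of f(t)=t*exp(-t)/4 1/(4*(s+1)^2)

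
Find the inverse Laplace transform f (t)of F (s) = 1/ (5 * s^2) t/5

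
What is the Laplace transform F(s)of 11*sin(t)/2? 11/(2*(s^2 + 1))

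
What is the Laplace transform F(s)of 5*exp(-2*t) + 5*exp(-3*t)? 5/(s + 3) + 5/(s + 2)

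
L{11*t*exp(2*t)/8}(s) 11/(8*(s - 2)^2)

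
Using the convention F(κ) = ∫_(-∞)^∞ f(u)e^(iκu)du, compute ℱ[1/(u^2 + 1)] pi*exp(-Abs(κ))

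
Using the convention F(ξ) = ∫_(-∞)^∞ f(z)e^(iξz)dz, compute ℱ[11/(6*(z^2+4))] 11*pi*exp(-2*Abs(ξ))/12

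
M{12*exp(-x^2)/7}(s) 6*gamma(s/2)/7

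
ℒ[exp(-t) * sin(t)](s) 1/((s + 1)^2 + 1)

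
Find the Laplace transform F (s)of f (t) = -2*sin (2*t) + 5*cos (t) 5*s/ (s^2 + 1)-4/ (s^2 + 4)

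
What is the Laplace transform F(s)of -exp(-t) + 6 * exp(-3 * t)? 6/(s + 3) - 1/(s + 1)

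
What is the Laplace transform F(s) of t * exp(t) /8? 1/(8 * (s - 1) ^2) 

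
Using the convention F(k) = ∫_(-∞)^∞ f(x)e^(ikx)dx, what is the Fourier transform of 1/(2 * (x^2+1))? pi * exp(-Abs(k))/2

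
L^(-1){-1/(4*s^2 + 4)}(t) -sin(t)/4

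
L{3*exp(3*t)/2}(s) 3/(2*(s - 3))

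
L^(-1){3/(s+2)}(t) 3 * exp(-2 * t)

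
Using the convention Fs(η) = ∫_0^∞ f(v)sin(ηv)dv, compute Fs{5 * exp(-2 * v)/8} 5 * η/(8 * (η^2 + 4))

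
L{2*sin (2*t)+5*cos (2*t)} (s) 5*s/ (s^2+4)+4/ (s^2+4)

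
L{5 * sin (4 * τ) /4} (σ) 5/ (σ^2 + 16) 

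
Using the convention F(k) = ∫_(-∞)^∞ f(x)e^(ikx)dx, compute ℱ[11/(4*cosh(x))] 11*pi/(4*cosh(pi*k/2))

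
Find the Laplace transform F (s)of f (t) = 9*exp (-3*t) 9/ (s+3)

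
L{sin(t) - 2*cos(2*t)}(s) 1/(s^2 + 1) - 2*s/(s^2 + 4)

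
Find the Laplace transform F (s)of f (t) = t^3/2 3/s^4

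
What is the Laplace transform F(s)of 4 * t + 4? 4/s + 4/s^2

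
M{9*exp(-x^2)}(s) 9*gamma(s/2)/2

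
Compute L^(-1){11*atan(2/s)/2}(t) 11*sin(2*t)/(2*t)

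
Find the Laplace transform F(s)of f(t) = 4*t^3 24/s^4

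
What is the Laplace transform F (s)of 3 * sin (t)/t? 3 * atan (1/s)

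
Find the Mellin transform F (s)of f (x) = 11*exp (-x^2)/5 11*gamma (s/2)/10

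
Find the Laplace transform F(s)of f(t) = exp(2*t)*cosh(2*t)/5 (s - 2)/(5*s*(s - 4))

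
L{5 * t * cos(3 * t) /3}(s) 5 * (s^2 - 9) /(3 * (s^2 + 9) ^2) 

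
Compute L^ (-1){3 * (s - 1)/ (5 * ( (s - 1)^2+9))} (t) 3 * exp (t) * cos (3 * t)/5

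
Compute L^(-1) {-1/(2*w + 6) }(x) -exp(-3*x) /2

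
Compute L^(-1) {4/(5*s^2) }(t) 4*t/5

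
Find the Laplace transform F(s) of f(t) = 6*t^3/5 36/(5*s^4) 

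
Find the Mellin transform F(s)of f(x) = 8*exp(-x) 8*gamma(s)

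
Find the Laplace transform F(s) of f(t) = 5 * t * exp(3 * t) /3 5/(3 * (s - 3) ^2) 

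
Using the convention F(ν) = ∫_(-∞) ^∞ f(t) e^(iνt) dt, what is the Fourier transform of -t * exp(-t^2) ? -I * sqrt(pi) * ν * exp(-ν^2/4) /2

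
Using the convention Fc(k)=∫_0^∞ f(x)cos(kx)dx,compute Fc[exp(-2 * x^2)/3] sqrt(2) * sqrt(pi) * exp(-k^2/8)/12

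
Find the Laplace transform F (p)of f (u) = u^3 6/p^4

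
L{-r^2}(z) -2/z^3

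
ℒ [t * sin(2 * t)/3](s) 4 * s/(3 * (s^2 + 4)^2)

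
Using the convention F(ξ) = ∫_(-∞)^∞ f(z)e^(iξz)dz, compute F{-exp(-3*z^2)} -sqrt(3)*sqrt(pi)*exp(-ξ^2/12)/3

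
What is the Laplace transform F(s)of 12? 12/s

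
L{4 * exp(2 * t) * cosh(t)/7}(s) 4 * (s - 2)/(7 * ((s - 2)^2 - 1))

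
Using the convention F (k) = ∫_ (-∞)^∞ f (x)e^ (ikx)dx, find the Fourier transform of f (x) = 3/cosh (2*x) 3*pi/ (2*cosh (pi*k/4))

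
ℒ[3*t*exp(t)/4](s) 3/(4*(s - 1)^2)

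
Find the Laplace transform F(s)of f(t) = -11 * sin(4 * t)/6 -22/(3 * s^2 + 48)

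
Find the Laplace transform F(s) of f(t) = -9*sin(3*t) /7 -27/(7*s^2 + 63) 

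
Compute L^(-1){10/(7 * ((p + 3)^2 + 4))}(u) 5 * exp(-3 * u) * sin(2 * u)/7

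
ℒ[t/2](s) 1/(2 * s^2)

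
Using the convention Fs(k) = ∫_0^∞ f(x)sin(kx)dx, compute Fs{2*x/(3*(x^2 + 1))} pi*exp(-k)/3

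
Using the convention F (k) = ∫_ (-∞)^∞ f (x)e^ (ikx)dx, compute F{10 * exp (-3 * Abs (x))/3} 20/ (k^2+9)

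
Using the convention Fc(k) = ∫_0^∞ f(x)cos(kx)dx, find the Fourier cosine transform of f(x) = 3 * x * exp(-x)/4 3 * (1 - k^2)/(4 * (k^2 + 1)^2)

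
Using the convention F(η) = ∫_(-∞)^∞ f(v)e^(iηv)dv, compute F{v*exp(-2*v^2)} sqrt(2)*I*sqrt(pi)*η*exp(-η^2/8)/8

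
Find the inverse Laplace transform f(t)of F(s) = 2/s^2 2*t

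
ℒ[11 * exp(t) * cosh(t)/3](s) 11 * (s - 1)/(3 * s * (s - 2))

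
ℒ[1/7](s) 1/(7*s)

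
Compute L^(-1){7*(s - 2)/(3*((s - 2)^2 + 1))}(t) 7*exp(2*t)*cos(t)/3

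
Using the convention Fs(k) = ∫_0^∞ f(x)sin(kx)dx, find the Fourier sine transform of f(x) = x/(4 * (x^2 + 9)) pi * exp(-3 * k)/8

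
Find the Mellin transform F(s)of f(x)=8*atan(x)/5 -4*pi*sec(pi*s/2)/(5*s)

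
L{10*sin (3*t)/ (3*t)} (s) 10*atan (3/s)/3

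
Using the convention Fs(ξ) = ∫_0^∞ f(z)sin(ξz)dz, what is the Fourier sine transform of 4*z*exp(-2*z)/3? 16*ξ/(3*(ξ^2 + 4)^2)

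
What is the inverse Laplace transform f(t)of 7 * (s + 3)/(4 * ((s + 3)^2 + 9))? 7 * exp(-3 * t) * cos(3 * t)/4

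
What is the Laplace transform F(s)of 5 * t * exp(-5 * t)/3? 5/(3 * (s + 5)^2)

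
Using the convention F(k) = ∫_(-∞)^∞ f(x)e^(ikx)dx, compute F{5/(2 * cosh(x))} 5 * pi/(2 * cosh(pi * k/2))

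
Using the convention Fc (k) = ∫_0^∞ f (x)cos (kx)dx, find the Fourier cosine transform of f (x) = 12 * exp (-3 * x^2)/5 2 * sqrt (3) * sqrt (pi) * exp (-k^2/12)/5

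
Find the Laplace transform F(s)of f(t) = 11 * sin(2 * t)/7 22/(7 * (s^2+4))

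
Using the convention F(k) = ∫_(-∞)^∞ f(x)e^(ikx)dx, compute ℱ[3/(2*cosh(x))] 3*pi/(2*cosh(pi*k/2))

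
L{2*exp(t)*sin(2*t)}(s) 4/((s - 1)^2 + 4)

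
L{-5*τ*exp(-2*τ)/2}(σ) -5/(2*(σ + 2)^2)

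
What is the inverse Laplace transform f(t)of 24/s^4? 4 * t^3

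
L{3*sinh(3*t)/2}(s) 9/(2*(s^2 - 9))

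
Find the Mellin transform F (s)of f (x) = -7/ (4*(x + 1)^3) -7*pi*(s - 2)*(s - 1)/ (8*sin (pi*s))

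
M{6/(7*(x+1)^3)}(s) 3*pi*(s - 2)*(s - 1)/(7*sin(pi*s))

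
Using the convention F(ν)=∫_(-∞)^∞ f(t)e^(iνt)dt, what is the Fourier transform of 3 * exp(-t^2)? 3 * sqrt(pi) * exp(-ν^2/4)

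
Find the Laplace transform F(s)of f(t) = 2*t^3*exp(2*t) 12/(s - 2)^4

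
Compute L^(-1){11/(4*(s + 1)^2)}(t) 11*t*exp(-t)/4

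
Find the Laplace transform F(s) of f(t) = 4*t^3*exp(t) 24/(s - 1) ^4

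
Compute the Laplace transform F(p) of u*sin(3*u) 6*p/(p^2 + 9) ^2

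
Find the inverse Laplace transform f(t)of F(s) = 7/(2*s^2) 7*t/2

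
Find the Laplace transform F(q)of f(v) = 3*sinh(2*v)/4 3/(2*(q^2-4))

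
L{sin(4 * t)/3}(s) 4/(3 * (s^2 + 16))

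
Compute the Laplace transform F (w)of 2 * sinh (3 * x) 6/ (w^2-9)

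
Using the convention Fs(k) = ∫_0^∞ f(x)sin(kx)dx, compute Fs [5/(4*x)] 5*pi/8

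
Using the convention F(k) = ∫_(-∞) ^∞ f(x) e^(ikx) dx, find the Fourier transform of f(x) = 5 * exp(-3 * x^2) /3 5 * sqrt(3) * sqrt(pi) * exp(-k^2/12) /9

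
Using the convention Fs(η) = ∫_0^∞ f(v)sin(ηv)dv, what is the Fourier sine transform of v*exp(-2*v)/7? 4*η/(7*(η^2 + 4)^2)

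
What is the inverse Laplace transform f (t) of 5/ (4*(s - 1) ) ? 5*exp (t) /4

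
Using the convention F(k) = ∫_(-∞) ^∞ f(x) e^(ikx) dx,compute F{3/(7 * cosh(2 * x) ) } 3 * pi/(14 * cosh(pi * k/4) ) 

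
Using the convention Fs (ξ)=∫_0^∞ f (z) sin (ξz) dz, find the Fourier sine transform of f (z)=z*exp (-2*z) 4*ξ/ (ξ^2 + 4) ^2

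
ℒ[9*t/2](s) 9/(2*s^2)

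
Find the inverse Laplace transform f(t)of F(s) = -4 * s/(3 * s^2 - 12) -4 * cosh(2 * t)/3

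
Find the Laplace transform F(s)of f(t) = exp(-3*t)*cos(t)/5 (s + 3)/(5*((s + 3)^2 + 1))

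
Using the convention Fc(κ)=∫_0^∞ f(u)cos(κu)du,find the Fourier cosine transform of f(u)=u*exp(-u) (1 - κ^2)/(κ^2+1)^2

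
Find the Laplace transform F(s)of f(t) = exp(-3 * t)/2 1/(2 * (s+3))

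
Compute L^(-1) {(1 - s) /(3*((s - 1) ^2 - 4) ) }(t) -exp(t)*cosh(2*t) /3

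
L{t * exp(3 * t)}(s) (s - 3)^(-2)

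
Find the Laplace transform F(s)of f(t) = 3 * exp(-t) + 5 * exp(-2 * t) 5/(s + 2) + 3/(s + 1)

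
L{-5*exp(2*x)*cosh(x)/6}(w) 5*(2 - w)/(6*((w - 2)^2 - 1))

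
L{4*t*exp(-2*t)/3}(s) 4/(3*(s+2)^2)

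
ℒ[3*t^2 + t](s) s^(-2) + 6/s^3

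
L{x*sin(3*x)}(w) 6*w/(w^2 + 9)^2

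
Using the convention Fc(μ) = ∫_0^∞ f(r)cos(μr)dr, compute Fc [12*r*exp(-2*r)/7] 12*(4 - μ^2)/(7*(μ^2 + 4)^2)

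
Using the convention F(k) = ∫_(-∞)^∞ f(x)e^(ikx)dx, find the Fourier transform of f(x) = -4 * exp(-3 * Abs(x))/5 -24/(5 * k^2 + 45)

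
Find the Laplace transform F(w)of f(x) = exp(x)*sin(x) 1/((w - 1)^2 + 1)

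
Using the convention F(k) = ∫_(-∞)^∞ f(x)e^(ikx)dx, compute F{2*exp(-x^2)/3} 2*sqrt(pi)*exp(-k^2/4)/3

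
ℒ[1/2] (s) 1/(2 * s)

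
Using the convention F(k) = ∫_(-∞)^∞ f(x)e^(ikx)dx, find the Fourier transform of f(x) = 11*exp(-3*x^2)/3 11*sqrt(3)*sqrt(pi)*exp(-k^2/12)/9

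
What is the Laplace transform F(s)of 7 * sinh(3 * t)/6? 7/(2 * (s^2 - 9))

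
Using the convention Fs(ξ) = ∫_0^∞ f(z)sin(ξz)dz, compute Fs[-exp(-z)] -ξ/(ξ^2 + 1)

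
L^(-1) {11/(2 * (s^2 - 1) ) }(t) 11 * sinh(t) /2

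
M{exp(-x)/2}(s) gamma(s)/2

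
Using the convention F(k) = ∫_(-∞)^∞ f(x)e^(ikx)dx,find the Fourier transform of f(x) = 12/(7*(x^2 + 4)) 6*pi*exp(-2*Abs(k))/7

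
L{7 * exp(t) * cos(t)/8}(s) 7 * (s - 1)/(8 * ((s - 1)^2 + 1))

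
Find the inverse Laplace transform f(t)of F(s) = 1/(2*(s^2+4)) sin(2*t)/4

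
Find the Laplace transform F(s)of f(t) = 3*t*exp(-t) 3/(s + 1)^2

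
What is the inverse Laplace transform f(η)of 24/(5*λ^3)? 12*η^2/5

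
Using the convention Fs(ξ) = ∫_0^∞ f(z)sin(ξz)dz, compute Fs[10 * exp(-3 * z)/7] 10 * ξ/(7 * (ξ^2 + 9))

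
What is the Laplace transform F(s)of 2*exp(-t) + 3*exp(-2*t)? 2/(s + 1) + 3/(s + 2)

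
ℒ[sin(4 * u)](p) 4/(p^2 + 16) 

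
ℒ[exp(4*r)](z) 1/(z - 4)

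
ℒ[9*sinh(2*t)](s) 18/(s^2-4)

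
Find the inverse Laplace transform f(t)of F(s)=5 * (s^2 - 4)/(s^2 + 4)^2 5 * t * cos(2 * t)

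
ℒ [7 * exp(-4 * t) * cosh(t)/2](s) 7 * (s+4)/(2 * ((s+4)^2 - 1))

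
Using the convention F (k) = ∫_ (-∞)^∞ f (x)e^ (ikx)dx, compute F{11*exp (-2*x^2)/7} 11*sqrt (2)*sqrt (pi)*exp (-k^2/8)/14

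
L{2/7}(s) 2/(7 * s)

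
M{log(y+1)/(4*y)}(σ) -pi*csc(pi*σ)/(4*σ - 4)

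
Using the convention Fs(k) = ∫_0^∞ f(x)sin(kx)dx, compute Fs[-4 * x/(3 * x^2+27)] -2 * pi * exp(-3 * k)/3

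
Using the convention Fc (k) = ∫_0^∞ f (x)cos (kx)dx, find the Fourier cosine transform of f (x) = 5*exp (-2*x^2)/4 5*sqrt (2)*sqrt (pi)*exp (-k^2/8)/16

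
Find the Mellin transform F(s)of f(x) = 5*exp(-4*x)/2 5*gamma(s)/(2*2^(2*s))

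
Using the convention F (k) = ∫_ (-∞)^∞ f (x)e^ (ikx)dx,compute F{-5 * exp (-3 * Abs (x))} -30/ (k^2 + 9)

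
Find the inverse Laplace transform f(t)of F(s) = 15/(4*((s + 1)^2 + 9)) 5*exp(-t)*sin(3*t)/4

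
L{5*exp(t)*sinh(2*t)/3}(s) 10/(3*((s - 1)^2 - 4))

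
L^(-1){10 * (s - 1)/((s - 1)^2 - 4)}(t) 10 * exp(t) * cosh(2 * t)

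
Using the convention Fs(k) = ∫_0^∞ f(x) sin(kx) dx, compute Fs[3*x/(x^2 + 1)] 3*pi*exp(-k) /2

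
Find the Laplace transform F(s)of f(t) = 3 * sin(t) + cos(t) 3/(s^2 + 1) + s/(s^2 + 1)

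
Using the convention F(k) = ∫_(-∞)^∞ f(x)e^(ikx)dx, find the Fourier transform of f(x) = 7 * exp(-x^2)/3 7 * sqrt(pi) * exp(-k^2/4)/3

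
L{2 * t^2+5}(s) 5/s+4/s^3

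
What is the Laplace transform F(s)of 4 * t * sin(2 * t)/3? 16 * s/(3 * (s^2 + 4)^2)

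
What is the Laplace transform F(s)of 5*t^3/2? 15/s^4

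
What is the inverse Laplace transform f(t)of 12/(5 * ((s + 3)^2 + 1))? 12 * exp(-3 * t) * sin(t)/5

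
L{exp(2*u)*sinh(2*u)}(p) 2/(p*(p - 4))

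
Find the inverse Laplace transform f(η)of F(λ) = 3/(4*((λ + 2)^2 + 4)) 3*exp(-2*η)*sin(2*η)/8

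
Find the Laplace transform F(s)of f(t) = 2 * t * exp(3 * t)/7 2/(7 * (s - 3)^2)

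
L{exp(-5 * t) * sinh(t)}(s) 1/((s + 5)^2 - 1)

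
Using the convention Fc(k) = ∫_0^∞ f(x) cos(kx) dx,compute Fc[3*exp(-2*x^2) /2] 3*sqrt(2)*sqrt(pi)*exp(-k^2/8) /8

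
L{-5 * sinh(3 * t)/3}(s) -5/(s^2 - 9)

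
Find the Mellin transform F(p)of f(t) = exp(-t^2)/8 gamma(p/2)/16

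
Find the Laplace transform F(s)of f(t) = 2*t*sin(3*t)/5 12*s/(5*(s^2 + 9)^2)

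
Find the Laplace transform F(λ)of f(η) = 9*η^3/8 27/(4*λ^4)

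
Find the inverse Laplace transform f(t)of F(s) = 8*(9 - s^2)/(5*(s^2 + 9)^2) -8*t*cos(3*t)/5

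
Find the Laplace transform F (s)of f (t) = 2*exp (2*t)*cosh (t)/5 2*(s - 2)/ (5*( (s - 2)^2 - 1))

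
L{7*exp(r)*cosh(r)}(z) 7*(z - 1)/(z*(z - 2))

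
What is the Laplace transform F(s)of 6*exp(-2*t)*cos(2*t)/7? 6*(s + 2)/(7*((s + 2)^2 + 4))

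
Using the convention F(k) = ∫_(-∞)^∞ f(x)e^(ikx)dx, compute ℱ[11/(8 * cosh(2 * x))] 11 * pi/(16 * cosh(pi * k/4))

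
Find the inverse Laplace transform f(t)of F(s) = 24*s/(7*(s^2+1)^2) 12*t*sin(t)/7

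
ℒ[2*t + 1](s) 2/s^2 + 1/s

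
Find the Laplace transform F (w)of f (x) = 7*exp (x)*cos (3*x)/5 7*(w - 1)/ (5*( (w - 1)^2 + 9))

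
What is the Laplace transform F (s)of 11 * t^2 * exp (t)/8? 11/ (4 * (s - 1)^3)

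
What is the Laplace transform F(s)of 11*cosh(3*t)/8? 11*s/(8*(s^2-9))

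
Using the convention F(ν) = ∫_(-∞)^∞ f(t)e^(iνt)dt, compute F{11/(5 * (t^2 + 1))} 11 * pi * exp(-Abs(ν))/5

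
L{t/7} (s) 1/ (7*s^2)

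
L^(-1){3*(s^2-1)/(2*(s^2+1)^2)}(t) 3*t*cos(t)/2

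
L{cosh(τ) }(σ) σ/(σ^2 - 1) 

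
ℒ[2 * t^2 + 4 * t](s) 4/s^3 + 4/s^2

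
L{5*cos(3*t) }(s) 5*s/(s^2 + 9) 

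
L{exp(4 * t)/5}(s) 1/(5 * (s - 4))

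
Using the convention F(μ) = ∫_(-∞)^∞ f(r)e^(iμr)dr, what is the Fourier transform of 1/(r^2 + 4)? pi*exp(-2*Abs(μ))/2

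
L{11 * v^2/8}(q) 11/(4 * q^3)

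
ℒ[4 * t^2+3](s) 3/s+8/s^3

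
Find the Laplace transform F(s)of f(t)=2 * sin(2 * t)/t 2 * atan(2/s)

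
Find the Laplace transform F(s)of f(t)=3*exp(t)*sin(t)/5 3/(5*((s - 1)^2 + 1))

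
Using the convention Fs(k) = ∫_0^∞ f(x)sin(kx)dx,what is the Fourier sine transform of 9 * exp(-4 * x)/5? 9 * k/(5 * (k^2 + 16))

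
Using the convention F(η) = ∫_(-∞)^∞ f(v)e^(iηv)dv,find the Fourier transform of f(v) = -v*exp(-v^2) -I*sqrt(pi)*η*exp(-η^2/4)/2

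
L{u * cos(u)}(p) (p^2 - 1)/(p^2 + 1)^2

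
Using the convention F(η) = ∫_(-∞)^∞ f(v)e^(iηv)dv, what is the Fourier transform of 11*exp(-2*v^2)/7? 11*sqrt(2)*sqrt(pi)*exp(-η^2/8)/14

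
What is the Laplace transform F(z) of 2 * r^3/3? 4/z^4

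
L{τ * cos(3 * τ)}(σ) (σ^2-9)/(σ^2 + 9)^2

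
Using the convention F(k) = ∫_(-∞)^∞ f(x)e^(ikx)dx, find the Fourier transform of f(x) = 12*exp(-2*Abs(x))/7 48/(7*(k^2 + 4))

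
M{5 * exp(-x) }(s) 5 * gamma(s) 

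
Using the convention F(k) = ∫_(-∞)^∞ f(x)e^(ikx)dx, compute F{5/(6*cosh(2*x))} 5*pi/(12*cosh(pi*k/4))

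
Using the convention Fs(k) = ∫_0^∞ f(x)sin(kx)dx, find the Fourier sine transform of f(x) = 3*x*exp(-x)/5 6*k/(5*(k^2 + 1)^2)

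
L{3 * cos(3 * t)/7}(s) 3 * s/(7 * (s^2 + 9))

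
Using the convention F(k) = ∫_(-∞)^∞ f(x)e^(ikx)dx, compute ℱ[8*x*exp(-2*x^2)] sqrt(2)*I*sqrt(pi)*k*exp(-k^2/8)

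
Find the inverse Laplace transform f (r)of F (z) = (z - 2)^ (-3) r^2*exp (2*r)/2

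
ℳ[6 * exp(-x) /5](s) 6 * gamma(s) /5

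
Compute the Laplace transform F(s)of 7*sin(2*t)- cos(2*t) 14/(s^2 + 4)- s/(s^2 + 4)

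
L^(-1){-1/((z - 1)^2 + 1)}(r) -exp(r)*sin(r)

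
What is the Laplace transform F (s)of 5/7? 5/ (7*s)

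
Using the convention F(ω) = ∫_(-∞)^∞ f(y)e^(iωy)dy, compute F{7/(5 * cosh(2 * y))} 7 * pi/(10 * cosh(pi * ω/4))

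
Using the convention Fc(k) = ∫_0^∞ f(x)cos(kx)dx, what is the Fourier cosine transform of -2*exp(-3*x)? -6/(k^2+9)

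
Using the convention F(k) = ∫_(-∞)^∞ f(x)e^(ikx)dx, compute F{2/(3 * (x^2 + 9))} 2 * pi * exp(-3 * Abs(k))/9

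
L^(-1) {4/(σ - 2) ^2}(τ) 4*τ*exp(2*τ) 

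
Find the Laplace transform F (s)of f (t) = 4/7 4/ (7 * s)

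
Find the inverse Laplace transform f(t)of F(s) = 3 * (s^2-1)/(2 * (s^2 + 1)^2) 3 * t * cos(t)/2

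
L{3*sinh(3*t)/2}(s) 9/(2*(s^2 - 9))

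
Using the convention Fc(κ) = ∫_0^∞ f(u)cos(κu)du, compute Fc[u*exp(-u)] (1 - κ^2)/(κ^2 + 1)^2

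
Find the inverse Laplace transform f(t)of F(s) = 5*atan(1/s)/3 5*sin(t)/(3*t)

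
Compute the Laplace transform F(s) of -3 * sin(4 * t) -12/(s^2 + 16) 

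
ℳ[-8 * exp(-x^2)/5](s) -4 * gamma(s/2)/5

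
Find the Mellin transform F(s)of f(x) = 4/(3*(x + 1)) 4*pi*csc(pi*s)/3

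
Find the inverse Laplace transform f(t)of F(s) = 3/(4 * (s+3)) 3 * exp(-3 * t)/4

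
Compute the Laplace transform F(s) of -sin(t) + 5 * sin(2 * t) 10/(s^2 + 4) - 1/(s^2 + 1) 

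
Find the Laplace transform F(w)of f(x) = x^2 2/w^3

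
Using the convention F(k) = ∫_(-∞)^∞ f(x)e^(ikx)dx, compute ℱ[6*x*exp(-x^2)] 3*I*sqrt(pi)*k*exp(-k^2/4)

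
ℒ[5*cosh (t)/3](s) 5*s/ (3*(s^2 - 1))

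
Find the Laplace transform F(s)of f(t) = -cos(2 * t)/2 -s/(2 * s^2 + 8)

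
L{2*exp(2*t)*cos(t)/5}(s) 2*(s - 2)/(5*((s - 2)^2 + 1))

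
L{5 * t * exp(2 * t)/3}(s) 5/(3 * (s - 2)^2)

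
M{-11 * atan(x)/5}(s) 11 * pi * sec(pi * s/2)/(10 * s)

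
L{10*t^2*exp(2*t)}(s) 20/(s - 2)^3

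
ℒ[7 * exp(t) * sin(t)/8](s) 7/(8 * ((s - 1)^2 + 1))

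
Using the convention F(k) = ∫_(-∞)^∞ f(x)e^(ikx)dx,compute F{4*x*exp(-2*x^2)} sqrt(2)*I*sqrt(pi)*k*exp(-k^2/8)/2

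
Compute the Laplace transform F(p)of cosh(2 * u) p/(p^2 - 4)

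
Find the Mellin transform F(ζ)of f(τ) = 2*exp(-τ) 2*gamma(ζ)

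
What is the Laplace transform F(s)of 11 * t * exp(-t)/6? 11/(6 * (s + 1)^2)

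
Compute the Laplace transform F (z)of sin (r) 1/ (z^2 + 1)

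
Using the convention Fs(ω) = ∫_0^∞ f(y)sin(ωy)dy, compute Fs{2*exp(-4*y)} 2*ω/(ω^2 + 16)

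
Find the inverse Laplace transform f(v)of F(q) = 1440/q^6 12*v^5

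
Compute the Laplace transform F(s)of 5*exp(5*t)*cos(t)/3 5*(s - 5)/(3*((s - 5)^2 + 1))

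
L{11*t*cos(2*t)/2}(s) 11*(s^2 - 4)/(2*(s^2 + 4)^2)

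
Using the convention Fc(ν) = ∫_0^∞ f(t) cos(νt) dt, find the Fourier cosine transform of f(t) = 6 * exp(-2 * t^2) 3 * sqrt(2) * sqrt(pi) * exp(-ν^2/8) /2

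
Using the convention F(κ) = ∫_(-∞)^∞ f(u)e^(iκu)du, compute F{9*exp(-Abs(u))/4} 9/(2*(κ^2 + 1))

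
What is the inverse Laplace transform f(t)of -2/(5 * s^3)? -t^2/5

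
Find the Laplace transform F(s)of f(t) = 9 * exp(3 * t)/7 9/(7 * (s - 3))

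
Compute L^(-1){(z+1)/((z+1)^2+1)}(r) exp(-r)*cos(r)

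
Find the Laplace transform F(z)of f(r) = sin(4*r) 4/(z^2 + 16)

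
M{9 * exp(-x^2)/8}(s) 9 * gamma(s/2)/16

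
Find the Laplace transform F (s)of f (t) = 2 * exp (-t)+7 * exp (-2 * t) 7/ (s+2)+2/ (s+1)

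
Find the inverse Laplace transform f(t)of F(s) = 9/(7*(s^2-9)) 3*sinh(3*t)/7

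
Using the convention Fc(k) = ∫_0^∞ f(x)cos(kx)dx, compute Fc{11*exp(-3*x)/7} 33/(7*(k^2 + 9))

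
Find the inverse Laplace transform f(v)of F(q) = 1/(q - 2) exp(2*v)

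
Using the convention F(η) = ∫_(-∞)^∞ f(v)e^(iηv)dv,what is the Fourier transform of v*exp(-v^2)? I*sqrt(pi)*η*exp(-η^2/4)/2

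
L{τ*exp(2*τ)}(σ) (σ - 2)^(-2)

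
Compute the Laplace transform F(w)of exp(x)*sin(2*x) 2/((w - 1)^2 + 4)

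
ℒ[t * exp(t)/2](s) 1/(2 * (s - 1)^2)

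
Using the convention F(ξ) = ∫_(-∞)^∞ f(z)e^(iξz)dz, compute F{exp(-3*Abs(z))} 6/(ξ^2 + 9)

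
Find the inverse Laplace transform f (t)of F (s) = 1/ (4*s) 1/4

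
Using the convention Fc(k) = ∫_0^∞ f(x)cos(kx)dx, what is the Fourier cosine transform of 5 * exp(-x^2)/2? 5 * sqrt(pi) * exp(-k^2/4)/4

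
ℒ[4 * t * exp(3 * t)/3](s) 4/(3 * (s - 3)^2)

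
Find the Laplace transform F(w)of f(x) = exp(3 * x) 1/(w - 3)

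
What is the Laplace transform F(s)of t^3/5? 6/(5*s^4)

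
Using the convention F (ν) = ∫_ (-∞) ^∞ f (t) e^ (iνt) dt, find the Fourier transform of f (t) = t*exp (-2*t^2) sqrt (2)*I*sqrt (pi)*ν*exp (-ν^2/8) /8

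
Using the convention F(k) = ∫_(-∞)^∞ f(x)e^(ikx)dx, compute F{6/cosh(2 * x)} 3 * pi/cosh(pi * k/4)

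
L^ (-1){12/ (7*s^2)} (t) 12*t/7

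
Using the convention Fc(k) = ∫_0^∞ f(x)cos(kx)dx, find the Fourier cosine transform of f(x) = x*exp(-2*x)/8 (4 - k^2)/(8*(k^2 + 4)^2)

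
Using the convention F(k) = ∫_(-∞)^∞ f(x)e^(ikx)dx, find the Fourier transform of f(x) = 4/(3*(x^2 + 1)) 4*pi*exp(-Abs(k))/3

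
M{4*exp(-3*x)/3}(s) 4*gamma(s)/(3*3^s)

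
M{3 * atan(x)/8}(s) -3 * pi * sec(pi * s/2)/(16 * s)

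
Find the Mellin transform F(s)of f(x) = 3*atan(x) -3*pi*sec(pi*s/2)/(2*s)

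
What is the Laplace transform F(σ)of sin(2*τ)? 2/(σ^2 + 4)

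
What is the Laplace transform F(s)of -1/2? -1/(2*s)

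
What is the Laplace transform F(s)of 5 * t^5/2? 300/s^6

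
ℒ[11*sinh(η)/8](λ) 11/(8*(λ^2 - 1))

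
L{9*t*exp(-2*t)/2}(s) 9/(2*(s + 2)^2)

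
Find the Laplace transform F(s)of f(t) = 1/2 1/(2*s)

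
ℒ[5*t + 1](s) 5/s^2 + 1/s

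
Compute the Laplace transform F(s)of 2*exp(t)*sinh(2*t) 4/((s - 1)^2 - 4)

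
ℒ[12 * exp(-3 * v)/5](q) 12/(5 * (q + 3))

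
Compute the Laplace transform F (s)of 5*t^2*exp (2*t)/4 5/ (2*(s - 2)^3)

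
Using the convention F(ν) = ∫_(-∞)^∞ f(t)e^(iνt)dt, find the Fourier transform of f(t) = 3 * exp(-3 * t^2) sqrt(3) * sqrt(pi) * exp(-ν^2/12)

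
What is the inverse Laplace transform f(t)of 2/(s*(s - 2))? 2*exp(t)*sinh(t)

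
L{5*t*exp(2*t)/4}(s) 5/(4*(s - 2)^2)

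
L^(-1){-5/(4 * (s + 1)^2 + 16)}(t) -5 * exp(-t) * sin(2 * t)/8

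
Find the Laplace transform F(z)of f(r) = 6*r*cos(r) 6*(z^2 - 1)/(z^2+1)^2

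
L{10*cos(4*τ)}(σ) 10*σ/(σ^2 + 16)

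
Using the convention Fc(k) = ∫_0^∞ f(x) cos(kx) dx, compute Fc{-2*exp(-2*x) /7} -4/(7*k^2 + 28) 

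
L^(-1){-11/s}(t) -11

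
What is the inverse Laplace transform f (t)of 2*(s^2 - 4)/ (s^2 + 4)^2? 2*t*cos (2*t)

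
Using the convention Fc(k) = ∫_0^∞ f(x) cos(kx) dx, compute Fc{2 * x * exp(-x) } 2 * (1 - k^2) /(k^2 + 1) ^2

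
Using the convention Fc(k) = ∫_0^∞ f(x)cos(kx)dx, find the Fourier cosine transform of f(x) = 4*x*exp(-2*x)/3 4*(4 - k^2)/(3*(k^2 + 4)^2)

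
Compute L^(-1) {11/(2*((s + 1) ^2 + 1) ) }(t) 11*exp(-t)*sin(t) /2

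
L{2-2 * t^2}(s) 2/s - 4/s^3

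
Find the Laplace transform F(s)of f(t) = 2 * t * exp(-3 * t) 2/(s + 3)^2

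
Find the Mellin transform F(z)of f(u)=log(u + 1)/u -pi*csc(pi*z)/(z - 1)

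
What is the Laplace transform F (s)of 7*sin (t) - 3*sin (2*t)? 7/ (s^2 + 1) - 6/ (s^2 + 4)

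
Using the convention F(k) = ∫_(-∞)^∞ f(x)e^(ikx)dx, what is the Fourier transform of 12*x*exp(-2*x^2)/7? 3*sqrt(2)*I*sqrt(pi)*k*exp(-k^2/8)/14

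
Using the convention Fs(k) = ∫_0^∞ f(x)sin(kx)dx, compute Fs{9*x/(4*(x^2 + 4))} 9*pi*exp(-2*k)/8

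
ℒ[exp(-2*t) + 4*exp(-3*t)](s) 4/(s + 3) + 1/(s + 2)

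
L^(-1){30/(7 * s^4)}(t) 5 * t^3/7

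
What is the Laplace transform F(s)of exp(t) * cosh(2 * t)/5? (s - 1)/(5 * ((s - 1)^2-4))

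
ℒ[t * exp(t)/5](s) 1/(5 * (s - 1)^2)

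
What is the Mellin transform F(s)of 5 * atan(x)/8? -5 * pi * sec(pi * s/2)/(16 * s)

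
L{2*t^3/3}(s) 4/s^4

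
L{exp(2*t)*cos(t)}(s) (s - 2)/((s - 2)^2 + 1)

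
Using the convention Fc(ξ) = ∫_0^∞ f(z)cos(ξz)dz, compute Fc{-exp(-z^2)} -sqrt(pi)*exp(-ξ^2/4)/2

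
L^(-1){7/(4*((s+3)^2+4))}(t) 7*exp(-3*t)*sin(2*t)/8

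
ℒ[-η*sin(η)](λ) -2*λ/(λ^2 + 1)^2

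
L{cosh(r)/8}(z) z/(8*(z^2 - 1))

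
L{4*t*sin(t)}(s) 8*s/(s^2+1)^2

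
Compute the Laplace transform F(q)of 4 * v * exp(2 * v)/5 4/(5 * (q - 2)^2)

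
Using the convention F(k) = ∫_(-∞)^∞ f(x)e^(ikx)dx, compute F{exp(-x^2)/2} sqrt(pi)*exp(-k^2/4)/2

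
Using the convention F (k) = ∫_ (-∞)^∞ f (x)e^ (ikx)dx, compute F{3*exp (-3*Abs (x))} 18/ (k^2 + 9)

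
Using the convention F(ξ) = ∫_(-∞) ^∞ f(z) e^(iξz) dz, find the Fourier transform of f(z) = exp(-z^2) sqrt(pi) * exp(-ξ^2/4) 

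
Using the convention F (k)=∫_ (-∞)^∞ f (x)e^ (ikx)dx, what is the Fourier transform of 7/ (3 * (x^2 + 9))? 7 * pi * exp (-3 * Abs (k))/9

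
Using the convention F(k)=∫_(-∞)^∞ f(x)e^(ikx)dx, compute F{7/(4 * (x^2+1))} 7 * pi * exp(-Abs(k))/4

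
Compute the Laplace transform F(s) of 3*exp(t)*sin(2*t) 6/((s - 1) ^2+4) 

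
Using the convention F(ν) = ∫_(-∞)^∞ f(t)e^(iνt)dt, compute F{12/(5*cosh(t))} 12*pi/(5*cosh(pi*ν/2))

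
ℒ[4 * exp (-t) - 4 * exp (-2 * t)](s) 4/ (s + 1) - 4/ (s + 2)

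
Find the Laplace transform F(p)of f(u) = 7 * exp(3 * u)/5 7/(5 * (p - 3))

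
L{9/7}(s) 9/(7*s)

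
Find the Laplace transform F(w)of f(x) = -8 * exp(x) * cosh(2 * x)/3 8 * (1 - w)/(3 * ((w - 1)^2 - 4))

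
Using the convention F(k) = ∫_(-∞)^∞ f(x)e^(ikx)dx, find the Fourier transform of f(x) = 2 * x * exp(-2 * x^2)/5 sqrt(2) * I * sqrt(pi) * k * exp(-k^2/8)/20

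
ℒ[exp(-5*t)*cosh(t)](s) (s + 5)/((s + 5)^2 - 1)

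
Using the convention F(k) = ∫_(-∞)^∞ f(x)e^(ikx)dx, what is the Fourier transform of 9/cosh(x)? 9*pi/cosh(pi*k/2)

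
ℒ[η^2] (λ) 2/λ^3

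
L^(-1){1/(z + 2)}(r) exp(-2 * r)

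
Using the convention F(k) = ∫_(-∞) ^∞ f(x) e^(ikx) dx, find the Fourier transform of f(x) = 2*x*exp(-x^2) I*sqrt(pi)*k*exp(-k^2/4) 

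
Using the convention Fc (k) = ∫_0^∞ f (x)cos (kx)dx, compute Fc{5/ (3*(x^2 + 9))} 5*pi*exp (-3*k)/18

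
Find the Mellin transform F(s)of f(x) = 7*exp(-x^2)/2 7*gamma(s/2)/4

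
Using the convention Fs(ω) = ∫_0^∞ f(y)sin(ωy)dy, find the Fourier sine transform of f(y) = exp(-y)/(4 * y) atan(ω)/4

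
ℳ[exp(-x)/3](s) gamma(s)/3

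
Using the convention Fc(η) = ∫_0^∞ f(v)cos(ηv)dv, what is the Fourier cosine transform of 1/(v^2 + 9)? pi*exp(-3*η)/6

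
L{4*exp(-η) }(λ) 4/(λ + 1) 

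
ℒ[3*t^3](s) 18/s^4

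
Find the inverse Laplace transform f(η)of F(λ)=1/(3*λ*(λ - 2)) exp(η)*sinh(η)/3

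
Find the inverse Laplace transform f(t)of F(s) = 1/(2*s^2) t/2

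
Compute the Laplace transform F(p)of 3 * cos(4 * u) 3 * p/(p^2 + 16)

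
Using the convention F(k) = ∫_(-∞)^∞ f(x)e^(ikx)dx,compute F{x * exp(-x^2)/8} I * sqrt(pi) * k * exp(-k^2/4)/16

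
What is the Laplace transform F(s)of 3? 3/s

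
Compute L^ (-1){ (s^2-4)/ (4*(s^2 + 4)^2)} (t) t*cos (2*t)/4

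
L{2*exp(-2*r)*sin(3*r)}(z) 6/((z+2)^2+9)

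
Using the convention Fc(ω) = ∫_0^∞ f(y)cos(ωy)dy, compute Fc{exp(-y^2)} sqrt(pi) * exp(-ω^2/4)/2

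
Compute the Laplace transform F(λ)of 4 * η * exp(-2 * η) 4/(λ + 2)^2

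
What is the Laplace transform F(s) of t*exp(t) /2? 1/(2*(s - 1) ^2) 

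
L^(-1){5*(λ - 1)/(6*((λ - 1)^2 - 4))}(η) 5*exp(η)*cosh(2*η)/6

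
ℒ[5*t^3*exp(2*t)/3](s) 10/(s - 2)^4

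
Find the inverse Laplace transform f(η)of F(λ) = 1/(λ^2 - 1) sinh(η)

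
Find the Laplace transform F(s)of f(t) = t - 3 s^(-2) - 3/s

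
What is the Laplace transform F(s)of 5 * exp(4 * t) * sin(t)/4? 5/(4 * ((s - 4)^2+1))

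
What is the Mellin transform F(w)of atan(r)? -pi*sec(pi*w/2)/(2*w)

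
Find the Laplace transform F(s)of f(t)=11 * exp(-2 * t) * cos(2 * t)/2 11 * (s + 2)/(2 * ((s + 2)^2 + 4))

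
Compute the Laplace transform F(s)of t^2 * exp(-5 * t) 2/(s+5)^3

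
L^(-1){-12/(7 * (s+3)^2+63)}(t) -4 * exp(-3 * t) * sin(3 * t)/7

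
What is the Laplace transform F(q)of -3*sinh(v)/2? -3/(2*q^2 - 2)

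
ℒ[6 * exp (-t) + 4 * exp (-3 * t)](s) 6/ (s + 1) + 4/ (s + 3)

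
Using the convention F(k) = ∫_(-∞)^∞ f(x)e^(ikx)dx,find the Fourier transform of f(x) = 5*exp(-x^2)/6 5*sqrt(pi)*exp(-k^2/4)/6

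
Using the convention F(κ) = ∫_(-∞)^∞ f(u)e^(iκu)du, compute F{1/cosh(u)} pi/cosh(pi * κ/2)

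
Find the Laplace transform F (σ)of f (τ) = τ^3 6/σ^4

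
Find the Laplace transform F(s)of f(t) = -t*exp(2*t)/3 -1/(3*(s - 2)^2)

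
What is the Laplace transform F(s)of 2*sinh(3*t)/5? 6/(5*(s^2-9))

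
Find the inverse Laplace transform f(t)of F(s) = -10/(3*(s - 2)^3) -5*t^2*exp(2*t)/3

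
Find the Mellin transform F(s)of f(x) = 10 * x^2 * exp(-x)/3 10 * gamma(s + 2)/3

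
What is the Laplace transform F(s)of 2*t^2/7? 4/(7*s^3)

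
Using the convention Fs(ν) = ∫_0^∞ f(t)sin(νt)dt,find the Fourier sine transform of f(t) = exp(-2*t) ν/(ν^2 + 4)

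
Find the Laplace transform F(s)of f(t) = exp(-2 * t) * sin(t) 1/((s+2)^2+1)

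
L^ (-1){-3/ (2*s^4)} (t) -t^3/4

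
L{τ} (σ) σ^ (-2)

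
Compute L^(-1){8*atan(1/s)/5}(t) 8*sin(t)/(5*t)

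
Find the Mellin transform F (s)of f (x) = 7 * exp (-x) 7 * gamma (s)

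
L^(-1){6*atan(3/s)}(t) 6*sin(3*t)/t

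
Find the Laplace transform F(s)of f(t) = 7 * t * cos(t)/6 7 * (s^2 - 1)/(6 * (s^2 + 1)^2)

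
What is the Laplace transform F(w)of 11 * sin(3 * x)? 33/(w^2 + 9)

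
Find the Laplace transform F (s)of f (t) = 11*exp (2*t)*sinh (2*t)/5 22/ (5*s*(s - 4))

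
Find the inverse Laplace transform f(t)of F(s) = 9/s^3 9*t^2/2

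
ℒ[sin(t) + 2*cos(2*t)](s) 2*s/(s^2 + 4) + 1/(s^2 + 1)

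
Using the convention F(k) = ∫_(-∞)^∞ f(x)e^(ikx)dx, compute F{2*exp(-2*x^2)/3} sqrt(2)*sqrt(pi)*exp(-k^2/8)/3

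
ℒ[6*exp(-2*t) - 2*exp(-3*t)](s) 6/(s + 2) - 2/(s + 3)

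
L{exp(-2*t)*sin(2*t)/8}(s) 1/(4*((s+2)^2+4))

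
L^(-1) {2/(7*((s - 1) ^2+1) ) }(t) 2*exp(t)*sin(t) /7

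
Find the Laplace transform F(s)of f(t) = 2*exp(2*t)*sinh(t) 2/((s - 2)^2 - 1)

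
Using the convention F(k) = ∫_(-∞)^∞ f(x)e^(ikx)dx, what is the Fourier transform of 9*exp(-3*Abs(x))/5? 54/(5*(k^2 + 9))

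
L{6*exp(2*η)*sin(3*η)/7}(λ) 18/(7*((λ - 2)^2 + 9))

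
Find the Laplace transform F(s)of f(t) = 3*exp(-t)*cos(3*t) 3*(s + 1)/((s + 1)^2 + 9)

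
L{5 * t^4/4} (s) 30/s^5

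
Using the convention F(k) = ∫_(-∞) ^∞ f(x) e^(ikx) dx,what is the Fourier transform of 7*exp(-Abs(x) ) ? 14/(k^2 + 1) 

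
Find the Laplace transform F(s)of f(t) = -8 -8/s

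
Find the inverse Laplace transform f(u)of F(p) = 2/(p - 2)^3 u^2 * exp(2 * u)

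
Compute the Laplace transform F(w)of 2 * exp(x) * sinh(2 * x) 4/((w - 1)^2-4)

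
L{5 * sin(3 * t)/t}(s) 5 * atan(3/s)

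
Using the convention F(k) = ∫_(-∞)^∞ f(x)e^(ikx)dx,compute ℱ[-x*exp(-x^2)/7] -I*sqrt(pi)*k*exp(-k^2/4)/14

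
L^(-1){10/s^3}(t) 5*t^2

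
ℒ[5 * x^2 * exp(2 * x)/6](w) 5/(3 * (w - 2)^3)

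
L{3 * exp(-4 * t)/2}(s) 3/(2 * (s+4))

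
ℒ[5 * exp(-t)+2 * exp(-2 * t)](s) 5/(s+1)+2/(s+2)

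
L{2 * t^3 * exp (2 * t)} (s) 12/ (s - 2)^4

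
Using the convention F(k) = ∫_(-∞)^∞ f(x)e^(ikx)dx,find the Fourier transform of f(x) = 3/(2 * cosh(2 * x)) 3 * pi/(4 * cosh(pi * k/4))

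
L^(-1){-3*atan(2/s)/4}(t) -3*sin(2*t)/(4*t)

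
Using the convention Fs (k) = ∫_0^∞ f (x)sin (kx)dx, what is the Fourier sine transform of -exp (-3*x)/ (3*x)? -atan (k/3)/3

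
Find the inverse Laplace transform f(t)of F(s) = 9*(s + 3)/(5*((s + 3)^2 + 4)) 9*exp(-3*t)*cos(2*t)/5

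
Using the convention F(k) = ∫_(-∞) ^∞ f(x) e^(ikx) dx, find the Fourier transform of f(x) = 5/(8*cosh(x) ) 5*pi/(8*cosh(pi*k/2) ) 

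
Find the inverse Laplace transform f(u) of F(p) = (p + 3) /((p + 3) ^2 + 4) exp(-3*u)*cos(2*u) 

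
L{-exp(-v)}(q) -1/(q + 1)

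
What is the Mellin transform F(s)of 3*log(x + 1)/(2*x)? -3*pi*csc(pi*s)/(2*s - 2)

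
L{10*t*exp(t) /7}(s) 10/(7*(s - 1) ^2) 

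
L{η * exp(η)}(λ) (λ - 1)^(-2)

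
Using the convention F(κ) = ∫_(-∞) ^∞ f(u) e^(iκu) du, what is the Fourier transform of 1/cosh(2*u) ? pi/(2*cosh(pi*κ/4) ) 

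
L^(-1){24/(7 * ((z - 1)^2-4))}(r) 12 * exp(r) * sinh(2 * r)/7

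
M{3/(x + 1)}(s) 3 * pi * csc(pi * s)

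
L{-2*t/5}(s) -2/(5*s^2)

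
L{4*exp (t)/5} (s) 4/ (5*(s - 1))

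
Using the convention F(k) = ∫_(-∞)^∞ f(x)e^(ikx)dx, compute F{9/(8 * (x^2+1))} 9 * pi * exp(-Abs(k))/8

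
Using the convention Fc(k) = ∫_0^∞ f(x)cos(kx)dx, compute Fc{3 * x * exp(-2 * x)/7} 3 * (4 - k^2)/(7 * (k^2+4)^2)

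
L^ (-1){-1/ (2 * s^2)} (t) -t/2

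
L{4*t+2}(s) 2/s+4/s^2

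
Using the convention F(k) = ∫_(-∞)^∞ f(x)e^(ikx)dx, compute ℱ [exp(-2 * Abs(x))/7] 4/(7 * (k^2 + 4))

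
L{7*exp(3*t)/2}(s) 7/(2*(s - 3))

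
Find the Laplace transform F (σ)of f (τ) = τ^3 6/σ^4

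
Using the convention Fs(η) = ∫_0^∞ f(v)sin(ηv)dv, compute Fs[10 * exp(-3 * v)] 10 * η/(η^2 + 9)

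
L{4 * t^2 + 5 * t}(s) 5/s^2 + 8/s^3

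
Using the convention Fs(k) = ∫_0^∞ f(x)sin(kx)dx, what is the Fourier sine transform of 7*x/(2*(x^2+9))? 7*pi*exp(-3*k)/4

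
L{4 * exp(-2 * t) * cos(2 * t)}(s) 4 * (s + 2)/((s + 2)^2 + 4)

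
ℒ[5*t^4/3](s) 40/s^5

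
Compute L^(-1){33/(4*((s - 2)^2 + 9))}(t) 11*exp(2*t)*sin(3*t)/4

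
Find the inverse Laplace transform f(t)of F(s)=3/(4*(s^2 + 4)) 3*sin(2*t)/8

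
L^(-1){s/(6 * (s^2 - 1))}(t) cosh(t)/6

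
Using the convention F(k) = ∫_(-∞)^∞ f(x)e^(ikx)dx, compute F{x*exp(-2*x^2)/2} sqrt(2)*I*sqrt(pi)*k*exp(-k^2/8)/16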